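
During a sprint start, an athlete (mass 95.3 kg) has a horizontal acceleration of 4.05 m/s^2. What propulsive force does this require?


Propulsive force = mass * acceleration
= 95.3 kg * 4.05 m/s^2
= 385.97 N

385.97 N


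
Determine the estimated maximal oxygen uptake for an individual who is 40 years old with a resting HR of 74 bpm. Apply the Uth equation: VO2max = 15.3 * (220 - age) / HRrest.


HRmax = 220 - 40 = 180
VO2max = 15.3 * (180 / 74)
= 15.3 * 2.4324
= 37.22 mL/kg/min

37.22 mL/kg/min


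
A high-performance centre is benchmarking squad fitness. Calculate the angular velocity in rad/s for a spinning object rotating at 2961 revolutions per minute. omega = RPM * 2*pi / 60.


omega = RPM * 2*pi / 60
= 2961 * 6.28318531 / 60
= 310.075 rad/s

310.075 rad/s


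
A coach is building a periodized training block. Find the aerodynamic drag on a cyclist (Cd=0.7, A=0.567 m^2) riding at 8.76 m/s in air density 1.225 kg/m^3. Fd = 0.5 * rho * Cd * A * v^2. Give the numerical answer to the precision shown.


Fd = 0.5 * 1.225 * 0.7 * 0.567 * 8.76^2
= 0.5 * 1.225 * 0.7 * 0.567 * 76.7376
= 18.655 N

18.655 N


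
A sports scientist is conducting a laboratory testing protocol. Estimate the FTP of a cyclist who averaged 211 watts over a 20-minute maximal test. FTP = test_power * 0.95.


FTP = 211 * 0.95 = 200.45 W

200.45 W


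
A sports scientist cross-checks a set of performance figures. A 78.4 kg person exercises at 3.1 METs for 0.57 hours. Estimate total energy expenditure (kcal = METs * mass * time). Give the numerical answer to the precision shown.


Energy = METs * mass(kg) * time(h)
= 3.1 * 78.4 * 0.57
= 138.53 kcal

138.53 kcal


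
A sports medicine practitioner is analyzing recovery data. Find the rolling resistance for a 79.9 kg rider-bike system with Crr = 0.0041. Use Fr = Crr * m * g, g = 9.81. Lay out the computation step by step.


m * g = 79.9 * 9.81 = 783.819 N
Fr = 0.0041 * 783.819 = 3.214 N

3.214 N


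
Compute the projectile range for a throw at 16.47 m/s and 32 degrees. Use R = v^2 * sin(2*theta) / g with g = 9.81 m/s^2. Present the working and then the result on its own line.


Two times the angle = 64 degrees
sin(64) = 0.898794
R = 271.2609 * 0.898794 / 9.81 = 24.853 m

24.853 m


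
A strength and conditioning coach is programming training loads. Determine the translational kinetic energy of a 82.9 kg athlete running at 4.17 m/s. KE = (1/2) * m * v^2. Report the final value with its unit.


KE = 0.5 * m * v^2
= 0.5 * 82.9 * 4.17^2
= 0.5 * 82.9 * 17.3889
= 720.77 J

720.77 J


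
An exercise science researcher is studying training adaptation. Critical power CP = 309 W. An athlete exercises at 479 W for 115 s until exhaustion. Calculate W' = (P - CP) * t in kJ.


P - CP = 479 - 309 = 170 W
W' = 170 * 115 = 19550 J
= 19550 / 1000 = 19.55 kJ

19.55 kJ


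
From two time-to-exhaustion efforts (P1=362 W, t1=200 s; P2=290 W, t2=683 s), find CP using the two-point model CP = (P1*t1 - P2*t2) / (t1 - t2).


Work in trial 1 = 72400 J
Work in trial 2 = 198070 J
Delta work = -125670 J
Delta time = -483 s
CP = -125670 / -483 = 260.19 W

260.19 W


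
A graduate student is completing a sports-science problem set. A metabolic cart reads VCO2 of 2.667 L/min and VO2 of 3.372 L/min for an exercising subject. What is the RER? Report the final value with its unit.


RER = VCO2 / VO2 = 2.667 / 3.372 = 0.7909

0.7909


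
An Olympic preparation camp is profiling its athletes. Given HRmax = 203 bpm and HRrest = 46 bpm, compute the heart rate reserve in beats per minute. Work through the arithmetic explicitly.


Heart rate reserve = maximum HR minus resting HR
HRR = 203 - 46 = 157 bpm

157 bpm


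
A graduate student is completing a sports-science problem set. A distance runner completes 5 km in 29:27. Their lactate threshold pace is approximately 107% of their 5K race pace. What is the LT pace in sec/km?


Convert to seconds: 29 min 27 s = 1767 s
Pace per km = 1767 / 5 = 353.4 s/km
LT pace = 353.4 * 1.07 = 378.14 s/km

378.14 s/km


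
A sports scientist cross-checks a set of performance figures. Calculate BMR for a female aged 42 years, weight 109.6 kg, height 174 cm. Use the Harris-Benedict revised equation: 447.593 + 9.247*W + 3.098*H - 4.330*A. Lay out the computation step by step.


Substituting values:
W term = 9.247 * 109.6 = 1013.4712
H term = 3.098 * 174 = 539.052
A term = 4.330 * 42 = 181.86
BMR = 1818.26 kcal/day

1818.26 kcal/day


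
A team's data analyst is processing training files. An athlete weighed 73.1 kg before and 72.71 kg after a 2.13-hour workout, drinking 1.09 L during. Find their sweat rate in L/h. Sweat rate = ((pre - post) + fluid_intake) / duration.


Body mass change = 0.39 kg
Total sweat loss = 0.39 + 1.09 = 1.48 L
Rate = 1.48 / 2.13 = 0.695 L/h

0.695 L/h


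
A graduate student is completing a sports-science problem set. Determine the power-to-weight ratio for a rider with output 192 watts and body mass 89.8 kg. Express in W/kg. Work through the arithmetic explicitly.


P/W = 192 / 89.8 = 2.138 W/kg

2.138 W/kg


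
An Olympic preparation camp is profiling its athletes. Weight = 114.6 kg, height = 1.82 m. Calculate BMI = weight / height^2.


height^2 = 1.82^2 = 3.3124
BMI = 114.6 / 3.3124 = 34.6 kg/m^2

34.6 kg/m^2


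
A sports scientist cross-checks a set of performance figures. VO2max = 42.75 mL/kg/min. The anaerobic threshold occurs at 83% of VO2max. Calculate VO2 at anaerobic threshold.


AT fraction = 83 / 100 = 0.83
AT VO2 = 42.75 * 0.83
= 35.48 mL/kg/min

35.48 mL/kg/min


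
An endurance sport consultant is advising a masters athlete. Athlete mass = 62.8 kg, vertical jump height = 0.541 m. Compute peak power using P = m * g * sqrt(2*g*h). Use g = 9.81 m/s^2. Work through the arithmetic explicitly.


sqrt(2 * 9.81 * 0.541) = sqrt(10.61442) = 3.257978 m/s
P = 62.8 * 9.81 * 3.257978
= 2007.14 W

2007.14 W


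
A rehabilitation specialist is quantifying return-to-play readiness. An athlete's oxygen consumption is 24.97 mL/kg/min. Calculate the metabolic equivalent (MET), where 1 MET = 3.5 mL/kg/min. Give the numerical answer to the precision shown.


MET = VO2 / 3.5
= 24.97 / 3.5
= 7.13 METs

7.13 METs


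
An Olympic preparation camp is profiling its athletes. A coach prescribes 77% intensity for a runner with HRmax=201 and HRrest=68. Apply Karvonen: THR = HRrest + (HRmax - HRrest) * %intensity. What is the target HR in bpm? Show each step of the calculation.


Heart rate reserve = 201 - 68 = 133
Intensity fraction = 77 / 100 = 0.77
THR = 68 + 133 * 0.77 = 170.41 bpm

170.41 bpm


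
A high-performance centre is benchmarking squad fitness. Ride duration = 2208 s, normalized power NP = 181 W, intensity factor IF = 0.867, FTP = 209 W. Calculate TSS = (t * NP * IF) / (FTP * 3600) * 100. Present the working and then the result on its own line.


Numerator = 2208 * 181 * 0.867 = 346494.816
Denominator = 209 * 3600 = 752400
TSS = 346494.816 / 752400 * 100
= 46.05

46.05 TSS


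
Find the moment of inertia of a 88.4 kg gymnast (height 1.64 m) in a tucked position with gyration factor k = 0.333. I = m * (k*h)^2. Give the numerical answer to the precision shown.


Radius of gyration = 0.333 * 1.64 = 0.54612 m
I = 88.4 * 0.54612^2
= 88.4 * 0.298247
= 26.365 kg*m^2

26.365 kg*m^2


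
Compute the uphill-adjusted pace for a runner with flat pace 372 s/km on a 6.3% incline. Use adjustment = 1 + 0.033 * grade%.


Adjustment factor = 1 + 0.033 * 6.3 = 1.2079
Grade-adjusted pace = 372 * 1.2079 = 449.34 s/km

449.34 s/km


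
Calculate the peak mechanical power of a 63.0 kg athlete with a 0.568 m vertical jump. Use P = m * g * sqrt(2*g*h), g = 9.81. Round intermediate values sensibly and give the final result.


First, sqrt(2gh) = sqrt(2 * 9.81 * 0.568)
= sqrt(11.14416) = 3.338287 m/s
Power = 63.0 * 9.81 * 3.338287 = 2063.16 W

2063.16 W


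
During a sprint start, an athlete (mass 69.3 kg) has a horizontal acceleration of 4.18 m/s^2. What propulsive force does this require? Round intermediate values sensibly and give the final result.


Propulsive force = mass * acceleration
= 69.3 kg * 4.18 m/s^2
= 289.67 N

289.67 N


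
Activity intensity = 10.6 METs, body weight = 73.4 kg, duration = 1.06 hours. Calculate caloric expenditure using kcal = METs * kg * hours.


kcal = 10.6 * 73.4 * 1.06
= 778.04 * 1.06
= 824.72 kcal

824.72 kcal


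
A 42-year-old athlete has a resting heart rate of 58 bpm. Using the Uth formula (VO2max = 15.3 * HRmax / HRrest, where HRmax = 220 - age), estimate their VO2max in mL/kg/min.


HRmax = 220 - 42 = 178 bpm
Ratio = HRmax / HRrest = 178 / 58 = 3.069
VO2max = 15.3 * 3.069 = 46.96 mL/kg/min

46.96 mL/kg/min


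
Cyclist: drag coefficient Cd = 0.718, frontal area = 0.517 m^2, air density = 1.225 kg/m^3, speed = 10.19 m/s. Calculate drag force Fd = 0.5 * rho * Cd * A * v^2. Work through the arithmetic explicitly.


v^2 = 10.19^2 = 103.8361
Fd = 0.5 * 1.225 * 0.718 * 0.517 * 103.8361
= 23.609 N

23.609 N


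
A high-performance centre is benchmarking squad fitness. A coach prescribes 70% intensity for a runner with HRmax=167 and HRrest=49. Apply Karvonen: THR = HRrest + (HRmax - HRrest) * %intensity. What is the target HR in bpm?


Heart rate reserve = 167 - 49 = 118
Intensity fraction = 70 / 100 = 0.7
THR = 49 + 118 * 0.7 = 131.6 bpm

131.6 bpm


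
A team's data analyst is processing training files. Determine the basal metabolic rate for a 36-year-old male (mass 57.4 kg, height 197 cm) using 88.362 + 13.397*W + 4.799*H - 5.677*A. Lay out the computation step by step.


BMR = 88.362 + 13.397*57.4 + 4.799*197 - 5.677*36
= 1598.38 kcal/day

1598.38 kcal/day


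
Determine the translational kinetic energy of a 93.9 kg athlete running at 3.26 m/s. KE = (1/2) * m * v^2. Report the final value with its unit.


KE = 0.5 * m * v^2
= 0.5 * 93.9 * 3.26^2
= 0.5 * 93.9 * 10.6276
= 498.97 J

498.97 J


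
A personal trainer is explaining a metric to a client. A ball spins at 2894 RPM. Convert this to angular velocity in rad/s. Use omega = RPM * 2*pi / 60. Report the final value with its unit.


omega = 2894 * 2 * pi / 60
= 2894 * 6.28318531 / 60
= 18183.538 / 60
= 303.059 rad/s

303.059 rad/s


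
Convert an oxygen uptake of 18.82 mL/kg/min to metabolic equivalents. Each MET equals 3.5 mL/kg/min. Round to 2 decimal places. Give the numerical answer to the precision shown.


One MET = 3.5 mL/kg/min
Number of METs = 18.82 / 3.5
= 5.38 METs

5.38 METs


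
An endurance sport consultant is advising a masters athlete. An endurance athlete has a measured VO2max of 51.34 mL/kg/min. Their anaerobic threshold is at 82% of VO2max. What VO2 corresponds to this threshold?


Anaerobic threshold VO2 = VO2max * 82%
= 51.34 * 0.82
= 42.1 mL/kg/min

42.1 mL/kg/min


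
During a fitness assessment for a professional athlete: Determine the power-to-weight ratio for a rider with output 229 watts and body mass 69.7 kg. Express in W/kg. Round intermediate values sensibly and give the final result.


P/W = 229 / 69.7 = 3.286 W/kg

3.286 W/kg


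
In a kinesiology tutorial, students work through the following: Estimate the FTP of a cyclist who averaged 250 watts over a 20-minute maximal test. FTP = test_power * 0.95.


FTP = 250 * 0.95 = 237.5 W

237.5 W


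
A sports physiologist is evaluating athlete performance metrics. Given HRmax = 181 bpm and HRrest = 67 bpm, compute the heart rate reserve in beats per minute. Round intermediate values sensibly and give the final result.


Heart rate reserve = maximum HR minus resting HR
HRR = 181 - 67 = 114 bpm

114 bpm


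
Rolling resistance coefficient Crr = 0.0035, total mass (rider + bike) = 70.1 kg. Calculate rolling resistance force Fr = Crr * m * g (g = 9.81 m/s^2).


Fr = Crr * m * g
= 0.0035 * 70.1 * 9.81
= 2.407 N

2.407 N


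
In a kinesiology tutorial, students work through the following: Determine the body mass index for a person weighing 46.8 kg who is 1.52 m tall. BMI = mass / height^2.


BMI = mass / height^2
= 46.8 / 1.52^2
= 46.8 / 2.3104
= 20.26 kg/m^2

20.26 kg/m^2


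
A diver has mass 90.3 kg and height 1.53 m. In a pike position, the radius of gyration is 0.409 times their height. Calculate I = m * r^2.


r = 0.409 * 1.53 = 0.62577 m
I = m * r^2 = 90.3 * 0.391588 = 35.36 kg*m^2

35.36 kg*m^2


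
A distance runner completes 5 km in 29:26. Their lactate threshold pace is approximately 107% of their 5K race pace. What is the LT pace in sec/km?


Convert to seconds: 29 min 26 s = 1766 s
Pace per km = 1766 / 5 = 353.2 s/km
LT pace = 353.2 * 1.07 = 377.92 s/km

377.92 s/km


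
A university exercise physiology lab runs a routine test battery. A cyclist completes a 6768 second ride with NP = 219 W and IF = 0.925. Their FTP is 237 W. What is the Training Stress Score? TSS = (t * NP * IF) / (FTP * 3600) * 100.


t * NP * IF = 6768 * 219 * 0.925 = 1371027.6
FTP * 3600 = 853200
TSS = (1371027.6 / 853200) * 100 = 160.69

160.69 TSS


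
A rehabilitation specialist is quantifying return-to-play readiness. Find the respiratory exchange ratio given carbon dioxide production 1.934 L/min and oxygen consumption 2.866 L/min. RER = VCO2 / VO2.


VCO2 = 1.934 L/min
VO2 = 2.866 L/min
RER = 1.934 / 2.866 = 0.6748

0.6748


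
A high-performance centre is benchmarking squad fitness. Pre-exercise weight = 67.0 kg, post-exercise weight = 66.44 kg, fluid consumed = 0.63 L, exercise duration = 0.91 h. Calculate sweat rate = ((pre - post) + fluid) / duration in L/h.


Weight loss = 67.0 - 66.44 = 0.56 kg (approx L)
Total sweat = 0.56 + 0.63 = 1.19 L
Sweat rate = 1.19 / 0.91 = 1.308 L/h

1.308 L/h


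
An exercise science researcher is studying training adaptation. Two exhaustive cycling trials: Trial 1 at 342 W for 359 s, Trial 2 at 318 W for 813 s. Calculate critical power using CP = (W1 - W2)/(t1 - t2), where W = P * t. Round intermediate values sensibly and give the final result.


W1 = 342 * 359 = 122778 J
W2 = 318 * 813 = 258534 J
CP = (122778 - 258534) / (359 - 813)
= -135756 / -454
= 299.02 W

299.02 W


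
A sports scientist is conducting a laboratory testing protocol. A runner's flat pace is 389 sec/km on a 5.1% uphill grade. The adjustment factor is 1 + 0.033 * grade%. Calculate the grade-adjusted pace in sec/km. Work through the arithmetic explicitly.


Factor = 1 + 0.033 * 5.1 = 1.1683
Adjusted pace = 389 * 1.1683
= 454.47 sec/km

454.47 s/km


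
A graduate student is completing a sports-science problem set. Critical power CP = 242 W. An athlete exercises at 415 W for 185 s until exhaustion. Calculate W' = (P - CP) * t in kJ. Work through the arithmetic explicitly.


P - CP = 415 - 242 = 173 W
W' = 173 * 185 = 32005 J
= 32005 / 1000 = 32.005 kJ

32.005 kJ


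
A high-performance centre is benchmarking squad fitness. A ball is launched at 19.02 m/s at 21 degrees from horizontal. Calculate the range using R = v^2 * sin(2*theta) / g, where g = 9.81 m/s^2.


sin(2 * 21) = sin(42) = 0.669131
v^2 = 19.02^2 = 361.7604
R = 361.7604 * 0.669131 / 9.81
= 24.675 m

24.675 m


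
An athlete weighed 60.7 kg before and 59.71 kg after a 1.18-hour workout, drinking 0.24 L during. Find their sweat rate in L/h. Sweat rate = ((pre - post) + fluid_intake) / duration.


Body mass change = 0.99 kg
Total sweat loss = 0.99 + 0.24 = 1.23 L
Rate = 1.23 / 1.18 = 1.042 L/h

1.042 L/h


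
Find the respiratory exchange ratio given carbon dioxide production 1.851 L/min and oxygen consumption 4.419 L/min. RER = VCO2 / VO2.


VCO2 = 1.851 L/min
VO2 = 4.419 L/min
RER = 1.851 / 4.419 = 0.4189

0.4189


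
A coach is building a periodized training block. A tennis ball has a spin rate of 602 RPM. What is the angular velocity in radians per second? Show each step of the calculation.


Convert RPM to rad/s: multiply by 2*pi and divide by 60
omega = 602 * 2 * pi / 60
= 63.041 rad/s

63.041 rad/s


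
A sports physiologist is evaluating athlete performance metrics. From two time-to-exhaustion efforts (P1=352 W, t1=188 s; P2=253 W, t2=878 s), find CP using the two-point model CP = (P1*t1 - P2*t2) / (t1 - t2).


Work in trial 1 = 66176 J
Work in trial 2 = 222134 J
Delta work = -155958 J
Delta time = -690 s
CP = -155958 / -690 = 226.03 W

226.03 W


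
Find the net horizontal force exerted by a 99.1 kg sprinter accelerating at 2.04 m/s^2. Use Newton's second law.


Newton's second law: F = m * a
F = 99.1 * 2.04 = 202.16 N

202.16 N


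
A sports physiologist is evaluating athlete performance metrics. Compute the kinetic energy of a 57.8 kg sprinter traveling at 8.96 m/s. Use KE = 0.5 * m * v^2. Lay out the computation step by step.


Velocity squared = 80.2816
KE = 0.5 * 57.8 * 80.2816 = 2320.14 J

2320.14 J


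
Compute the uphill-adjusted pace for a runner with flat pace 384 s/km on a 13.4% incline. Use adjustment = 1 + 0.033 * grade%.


Adjustment factor = 1 + 0.033 * 13.4 = 1.4422
Grade-adjusted pace = 384 * 1.4422 = 553.8 s/km

553.8 s/km


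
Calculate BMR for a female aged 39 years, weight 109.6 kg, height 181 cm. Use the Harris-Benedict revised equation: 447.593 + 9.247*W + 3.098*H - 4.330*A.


Substituting values:
W term = 9.247 * 109.6 = 1013.4712
H term = 3.098 * 181 = 560.738
A term = 4.330 * 39 = 168.87
BMR = 1852.93 kcal/day

1852.93 kcal/day


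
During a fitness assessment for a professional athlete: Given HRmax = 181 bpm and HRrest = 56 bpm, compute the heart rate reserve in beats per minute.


Heart rate reserve = maximum HR minus resting HR
HRR = 181 - 56 = 125 bpm

125 bpm


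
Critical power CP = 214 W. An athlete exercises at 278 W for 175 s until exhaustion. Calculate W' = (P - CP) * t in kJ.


P - CP = 278 - 214 = 64 W
W' = 64 * 175 = 11200 J
= 11200 / 1000 = 11.2 kJ

11.2 kJ


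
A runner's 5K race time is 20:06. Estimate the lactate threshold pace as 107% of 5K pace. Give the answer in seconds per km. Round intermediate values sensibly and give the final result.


Total race time = 20*60 + 6 = 1206 seconds
5K pace = 1206 / 5 = 241.2 sec/km
LT pace = 241.2 * 1.07 = 258.08 sec/km

258.08 s/km


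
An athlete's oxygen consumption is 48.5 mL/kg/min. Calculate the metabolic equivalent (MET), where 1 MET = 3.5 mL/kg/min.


MET = VO2 / 3.5
= 48.5 / 3.5
= 13.86 METs

13.86 METs


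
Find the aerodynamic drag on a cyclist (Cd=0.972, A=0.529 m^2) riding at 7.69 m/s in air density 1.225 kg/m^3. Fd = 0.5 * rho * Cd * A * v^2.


Fd = 0.5 * 1.225 * 0.972 * 0.529 * 7.69^2
= 0.5 * 1.225 * 0.972 * 0.529 * 59.1361
= 18.624 N

18.624 N


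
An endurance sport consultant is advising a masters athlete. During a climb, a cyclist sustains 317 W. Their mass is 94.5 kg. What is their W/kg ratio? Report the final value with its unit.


Power-to-weight = 317 W / 94.5 kg
= 3.354 W/kg

3.354 W/kg


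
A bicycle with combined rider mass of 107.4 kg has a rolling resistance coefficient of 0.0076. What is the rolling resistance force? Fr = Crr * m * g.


Fr = 0.0076 * 107.4 * 9.81
= 0.81624 * 9.81
= 8.007 N

8.007 N


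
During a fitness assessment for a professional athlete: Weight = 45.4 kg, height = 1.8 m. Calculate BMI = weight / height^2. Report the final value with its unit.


height^2 = 1.8^2 = 3.24
BMI = 45.4 / 3.24 = 14.01 kg/m^2

14.01 kg/m^2


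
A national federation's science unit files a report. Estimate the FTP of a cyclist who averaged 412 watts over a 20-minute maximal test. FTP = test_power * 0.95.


FTP = 412 * 0.95 = 391.4 W

391.4 W


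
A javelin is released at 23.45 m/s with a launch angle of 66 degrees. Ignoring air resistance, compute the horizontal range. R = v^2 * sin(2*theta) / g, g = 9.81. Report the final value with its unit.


Launch speed squared = 549.9025
sin(2 * 66 deg) = 0.743145
Range = 549.9025 * 0.743145 / 9.81
= 41.657 m

41.657 m


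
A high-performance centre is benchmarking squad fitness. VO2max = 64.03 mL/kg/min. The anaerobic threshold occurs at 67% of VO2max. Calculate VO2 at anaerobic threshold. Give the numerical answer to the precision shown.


AT fraction = 67 / 100 = 0.67
AT VO2 = 64.03 * 0.67
= 42.9 mL/kg/min

42.9 mL/kg/min


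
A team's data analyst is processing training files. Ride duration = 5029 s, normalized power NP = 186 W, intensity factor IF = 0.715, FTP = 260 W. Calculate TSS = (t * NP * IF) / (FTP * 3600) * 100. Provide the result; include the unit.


Numerator = 5029 * 186 * 0.715 = 668806.71
Denominator = 260 * 3600 = 936000
TSS = 668806.71 / 936000 * 100
= 71.45

71.45 TSS


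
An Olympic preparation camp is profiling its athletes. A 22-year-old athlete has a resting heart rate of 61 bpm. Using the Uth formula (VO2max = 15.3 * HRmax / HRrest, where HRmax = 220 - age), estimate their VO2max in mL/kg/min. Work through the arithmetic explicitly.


HRmax = 220 - 22 = 198 bpm
Ratio = HRmax / HRrest = 198 / 61 = 3.2459
VO2max = 15.3 * 3.2459 = 49.66 mL/kg/min

49.66 mL/kg/min


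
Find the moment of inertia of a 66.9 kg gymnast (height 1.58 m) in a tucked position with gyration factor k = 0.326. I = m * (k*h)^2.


Radius of gyration = 0.326 * 1.58 = 0.51508 m
I = 66.9 * 0.51508^2
= 66.9 * 0.265307
= 17.749 kg*m^2

17.749 kg*m^2


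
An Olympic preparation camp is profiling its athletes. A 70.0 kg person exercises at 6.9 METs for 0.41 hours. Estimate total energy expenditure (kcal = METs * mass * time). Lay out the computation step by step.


Energy = METs * mass(kg) * time(h)
= 6.9 * 70.0 * 0.41
= 198.03 kcal

198.03 kcal


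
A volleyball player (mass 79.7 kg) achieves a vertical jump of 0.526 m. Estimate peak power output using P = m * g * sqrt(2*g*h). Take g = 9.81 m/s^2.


2 * g * h = 2 * 9.81 * 0.526 = 10.32012
sqrt(10.32012) = 3.212494 m/s
P = 79.7 * 9.81 * 3.212494 = 2511.71 W

2511.71 W


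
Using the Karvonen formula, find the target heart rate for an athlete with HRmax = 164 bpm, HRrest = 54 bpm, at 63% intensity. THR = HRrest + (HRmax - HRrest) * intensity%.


HRR = 164 - 54 = 110
THR = 54 + 110 * 0.63
= 54 + 69.3
= 123.3 bpm

123.3 bpm


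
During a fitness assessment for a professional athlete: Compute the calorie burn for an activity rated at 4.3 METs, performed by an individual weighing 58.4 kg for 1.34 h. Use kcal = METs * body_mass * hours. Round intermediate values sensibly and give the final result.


Product of METs and mass = 4.3 * 58.4 = 251.12
Total kcal = 251.12 * 1.34 = 336.5 kcal

336.5 kcal


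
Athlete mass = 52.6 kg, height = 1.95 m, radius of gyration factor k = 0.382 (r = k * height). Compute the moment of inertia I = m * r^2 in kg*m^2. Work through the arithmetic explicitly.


r = k * height = 0.382 * 1.95 = 0.7449 m
r^2 = 0.7449^2 = 0.554876
I = 52.6 * 0.554876 = 29.186 kg*m^2

29.186 kg*m^2


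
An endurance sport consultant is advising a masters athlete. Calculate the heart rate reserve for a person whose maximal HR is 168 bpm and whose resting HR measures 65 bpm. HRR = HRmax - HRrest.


HRmax = 168 bpm
HRrest = 65 bpm
HRR = 168 - 65 = 103 bpm

103 bpm


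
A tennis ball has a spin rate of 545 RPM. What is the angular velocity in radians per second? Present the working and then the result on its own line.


Convert RPM to rad/s: multiply by 2*pi and divide by 60
omega = 545 * 2 * pi / 60
= 57.072 rad/s

57.072 rad/s


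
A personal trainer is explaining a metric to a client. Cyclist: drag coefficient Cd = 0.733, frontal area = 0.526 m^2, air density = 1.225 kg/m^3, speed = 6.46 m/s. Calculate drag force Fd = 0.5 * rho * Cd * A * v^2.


v^2 = 6.46^2 = 41.7316
Fd = 0.5 * 1.225 * 0.733 * 0.526 * 41.7316
= 9.855 N

9.855 N


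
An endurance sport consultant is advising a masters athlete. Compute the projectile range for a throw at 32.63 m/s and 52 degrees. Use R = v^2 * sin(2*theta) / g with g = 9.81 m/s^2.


Two times the angle = 104 degrees
sin(104) = 0.970296
R = 1064.7169 * 0.970296 / 9.81 = 105.31 m

105.31 m


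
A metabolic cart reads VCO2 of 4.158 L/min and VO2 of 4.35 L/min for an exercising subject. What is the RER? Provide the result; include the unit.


RER = VCO2 / VO2 = 4.158 / 4.35 = 0.9559

0.9559


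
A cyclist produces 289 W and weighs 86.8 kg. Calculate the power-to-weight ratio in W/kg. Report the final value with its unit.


P/W = power / mass
= 289 / 86.8
= 3.329 W/kg

3.329 W/kg


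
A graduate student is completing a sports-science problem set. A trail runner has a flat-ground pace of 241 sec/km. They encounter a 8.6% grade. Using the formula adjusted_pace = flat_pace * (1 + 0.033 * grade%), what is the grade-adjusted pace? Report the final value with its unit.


Grade factor = 1 + 0.033 * 8.6 = 1.2838
Adjusted = 241 * 1.2838 = 309.4 sec/km

309.4 s/km


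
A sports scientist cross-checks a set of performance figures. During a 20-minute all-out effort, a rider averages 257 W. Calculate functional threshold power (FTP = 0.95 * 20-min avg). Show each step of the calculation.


FTP = 0.95 * 257
= 244.15 W

244.15 W


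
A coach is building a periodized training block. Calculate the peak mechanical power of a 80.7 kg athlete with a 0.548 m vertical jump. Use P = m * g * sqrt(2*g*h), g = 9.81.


First, sqrt(2gh) = sqrt(2 * 9.81 * 0.548)
= sqrt(10.75176) = 3.278988 m/s
Power = 80.7 * 9.81 * 3.278988 = 2595.87 W

2595.87 W


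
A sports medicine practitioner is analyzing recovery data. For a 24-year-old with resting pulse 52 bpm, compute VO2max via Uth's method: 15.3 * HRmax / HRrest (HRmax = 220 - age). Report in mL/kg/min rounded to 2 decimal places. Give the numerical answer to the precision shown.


Step 1: HRmax = 220 - 24 = 196 bpm
Step 2: Ratio = 196 / 52 = 3.7692
Step 3: VO2max = 15.3 * 3.7692 = 57.67 mL/kg/min

57.67 mL/kg/min


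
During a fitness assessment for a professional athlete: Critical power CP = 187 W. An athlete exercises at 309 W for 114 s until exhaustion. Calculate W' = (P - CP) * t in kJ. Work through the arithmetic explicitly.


P - CP = 309 - 187 = 122 W
W' = 122 * 114 = 13908 J
= 13908 / 1000 = 13.908 kJ

13.908 kJ


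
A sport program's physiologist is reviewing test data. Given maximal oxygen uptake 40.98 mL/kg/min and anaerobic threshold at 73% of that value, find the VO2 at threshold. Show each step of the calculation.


Percentage as decimal = 0.73
VO2 at AT = 40.98 * 0.73 = 29.92 mL/kg/min

29.92 mL/kg/min


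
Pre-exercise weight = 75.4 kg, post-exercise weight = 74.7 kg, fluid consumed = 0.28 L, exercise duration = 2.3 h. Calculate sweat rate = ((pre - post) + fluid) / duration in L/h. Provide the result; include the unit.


Weight loss = 75.4 - 74.7 = 0.7 kg (approx L)
Total sweat = 0.7 + 0.28 = 0.98 L
Sweat rate = 0.98 / 2.3 = 0.426 L/h

0.426 L/h


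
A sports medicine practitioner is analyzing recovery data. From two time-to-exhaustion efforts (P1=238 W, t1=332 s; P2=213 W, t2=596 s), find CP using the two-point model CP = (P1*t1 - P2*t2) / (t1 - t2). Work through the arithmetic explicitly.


Work in trial 1 = 79016 J
Work in trial 2 = 126948 J
Delta work = -47932 J
Delta time = -264 s
CP = -47932 / -264 = 181.56 W

181.56 W


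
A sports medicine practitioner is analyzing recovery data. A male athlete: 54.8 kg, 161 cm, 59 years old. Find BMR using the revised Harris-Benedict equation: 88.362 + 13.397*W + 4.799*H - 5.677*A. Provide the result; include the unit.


Intercept = 88.362
Weight contribution = 13.397 * 54.8 = 734.1556
Height contribution = 4.799 * 161 = 772.639
Age contribution = 5.677 * 59 = 334.943
BMR = 88.362 + 734.1556 + 772.639 - 334.943
= 1260.21 kcal/day

1260.21 kcal/day


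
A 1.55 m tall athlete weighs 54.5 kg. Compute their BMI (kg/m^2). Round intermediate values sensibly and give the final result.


height^2 = 2.4025 m^2
BMI = 54.5 / 2.4025 = 22.68 kg/m^2

22.68 kg/m^2


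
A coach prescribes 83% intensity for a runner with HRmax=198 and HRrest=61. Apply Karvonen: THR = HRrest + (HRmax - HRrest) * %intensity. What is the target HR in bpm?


Heart rate reserve = 198 - 61 = 137
Intensity fraction = 83 / 100 = 0.83
THR = 61 + 137 * 0.83 = 174.71 bpm

174.71 bpm


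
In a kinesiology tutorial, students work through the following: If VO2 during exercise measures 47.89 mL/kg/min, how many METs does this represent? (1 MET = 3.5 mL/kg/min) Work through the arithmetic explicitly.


METs = VO2 / 3.5 = 47.89 / 3.5 = 13.68

13.68 METs


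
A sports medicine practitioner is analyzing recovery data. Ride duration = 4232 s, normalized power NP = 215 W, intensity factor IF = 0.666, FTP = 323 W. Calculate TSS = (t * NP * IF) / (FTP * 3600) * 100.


Numerator = 4232 * 215 * 0.666 = 605980.08
Denominator = 323 * 3600 = 1162800
TSS = 605980.08 / 1162800 * 100
= 52.11

52.11 TSS


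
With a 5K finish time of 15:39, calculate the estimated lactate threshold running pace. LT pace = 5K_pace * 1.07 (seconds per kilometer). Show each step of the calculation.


Race duration = 939 s for 5 km
Average pace = 939 / 5 = 187.8 s/km
LT pace = 187.8 * 1.07
= 200.95 s/km

200.95 s/km


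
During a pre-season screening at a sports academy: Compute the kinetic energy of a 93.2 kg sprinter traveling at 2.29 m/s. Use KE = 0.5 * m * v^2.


Velocity squared = 5.2441
KE = 0.5 * 93.2 * 5.2441 = 244.38 J

244.38 J


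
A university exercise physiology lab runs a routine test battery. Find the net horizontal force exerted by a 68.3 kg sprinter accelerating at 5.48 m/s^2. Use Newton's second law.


Newton's second law: F = m * a
F = 68.3 * 5.48 = 374.28 N

374.28 N


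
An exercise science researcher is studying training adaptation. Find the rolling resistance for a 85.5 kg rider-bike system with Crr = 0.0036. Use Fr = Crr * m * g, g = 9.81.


m * g = 85.5 * 9.81 = 838.755 N
Fr = 0.0036 * 838.755 = 3.02 N

3.02 N


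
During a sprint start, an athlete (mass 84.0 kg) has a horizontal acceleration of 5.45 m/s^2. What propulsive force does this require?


Propulsive force = mass * acceleration
= 84.0 kg * 5.45 m/s^2
= 457.8 N

457.8 N


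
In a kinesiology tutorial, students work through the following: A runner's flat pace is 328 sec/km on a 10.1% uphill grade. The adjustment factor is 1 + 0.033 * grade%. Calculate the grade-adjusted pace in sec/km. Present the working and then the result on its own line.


Factor = 1 + 0.033 * 10.1 = 1.3333
Adjusted pace = 328 * 1.3333
= 437.32 sec/km

437.32 s/km


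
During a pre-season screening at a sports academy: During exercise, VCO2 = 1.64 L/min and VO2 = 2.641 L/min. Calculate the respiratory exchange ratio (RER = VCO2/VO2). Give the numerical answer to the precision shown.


RER = VCO2 / VO2
= 1.64 / 2.641
= 0.621

0.621


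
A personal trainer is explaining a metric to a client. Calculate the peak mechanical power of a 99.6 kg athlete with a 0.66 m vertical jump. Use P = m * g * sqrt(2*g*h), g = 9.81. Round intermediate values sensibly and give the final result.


First, sqrt(2gh) = sqrt(2 * 9.81 * 0.66)
= sqrt(12.9492) = 3.5985 m/s
Power = 99.6 * 9.81 * 3.5985 = 3516.01 W

3516.01 W


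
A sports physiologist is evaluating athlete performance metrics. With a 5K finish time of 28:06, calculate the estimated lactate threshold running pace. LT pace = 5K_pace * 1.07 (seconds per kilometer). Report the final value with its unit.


Race duration = 1686 s for 5 km
Average pace = 1686 / 5 = 337.2 s/km
LT pace = 337.2 * 1.07
= 360.8 s/km

360.8 s/km


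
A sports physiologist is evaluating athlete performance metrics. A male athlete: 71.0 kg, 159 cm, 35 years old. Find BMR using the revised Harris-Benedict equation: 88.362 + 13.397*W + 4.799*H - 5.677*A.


Intercept = 88.362
Weight contribution = 13.397 * 71.0 = 951.187
Height contribution = 4.799 * 159 = 763.041
Age contribution = 5.677 * 35 = 198.695
BMR = 88.362 + 951.187 + 763.041 - 198.695
= 1603.9 kcal/day

1603.9 kcal/day


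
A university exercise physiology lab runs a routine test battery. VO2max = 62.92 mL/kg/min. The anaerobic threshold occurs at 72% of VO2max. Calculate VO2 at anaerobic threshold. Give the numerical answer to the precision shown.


AT fraction = 72 / 100 = 0.72
AT VO2 = 62.92 * 0.72
= 45.3 mL/kg/min

45.3 mL/kg/min


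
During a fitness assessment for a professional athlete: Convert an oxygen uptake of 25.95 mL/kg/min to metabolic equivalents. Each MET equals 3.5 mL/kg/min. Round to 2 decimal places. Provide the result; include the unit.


One MET = 3.5 mL/kg/min
Number of METs = 25.95 / 3.5
= 7.41 METs

7.41 METs


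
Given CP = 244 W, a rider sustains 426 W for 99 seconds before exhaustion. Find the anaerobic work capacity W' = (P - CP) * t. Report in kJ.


Excess power = 426 - 244 = 182 W
Work above CP = 182 * 99 = 18018 J
W' = 18.018 kJ

18.018 kJ


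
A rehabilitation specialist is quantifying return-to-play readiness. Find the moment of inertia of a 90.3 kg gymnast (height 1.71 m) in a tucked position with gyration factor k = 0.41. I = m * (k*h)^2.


Radius of gyration = 0.41 * 1.71 = 0.7011 m
I = 90.3 * 0.7011^2
= 90.3 * 0.491541
= 44.386 kg*m^2

44.386 kg*m^2


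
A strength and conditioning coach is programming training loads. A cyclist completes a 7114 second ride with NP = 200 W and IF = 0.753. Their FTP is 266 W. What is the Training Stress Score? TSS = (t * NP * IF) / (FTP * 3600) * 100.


t * NP * IF = 7114 * 200 * 0.753 = 1071368.4
FTP * 3600 = 957600
TSS = (1071368.4 / 957600) * 100 = 111.88

111.88 TSS


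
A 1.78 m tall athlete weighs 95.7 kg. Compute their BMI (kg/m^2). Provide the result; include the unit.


height^2 = 3.1684 m^2
BMI = 95.7 / 3.1684 = 30.2 kg/m^2

30.2 kg/m^2


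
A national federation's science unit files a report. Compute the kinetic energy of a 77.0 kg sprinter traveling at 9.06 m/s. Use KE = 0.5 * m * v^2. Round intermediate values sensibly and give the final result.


Velocity squared = 82.0836
KE = 0.5 * 77.0 * 82.0836 = 3160.22 J

3160.22 J


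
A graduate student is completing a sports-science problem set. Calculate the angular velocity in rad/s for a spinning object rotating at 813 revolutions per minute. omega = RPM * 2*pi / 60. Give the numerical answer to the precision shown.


omega = RPM * 2*pi / 60
= 813 * 6.28318531 / 60
= 85.137 rad/s

85.137 rad/s


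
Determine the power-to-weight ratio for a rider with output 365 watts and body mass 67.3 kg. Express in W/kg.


P/W = 365 / 67.3 = 5.423 W/kg

5.423 W/kg


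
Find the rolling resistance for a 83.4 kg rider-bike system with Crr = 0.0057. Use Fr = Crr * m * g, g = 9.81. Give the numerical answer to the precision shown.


m * g = 83.4 * 9.81 = 818.154 N
Fr = 0.0057 * 818.154 = 4.663 N

4.663 N


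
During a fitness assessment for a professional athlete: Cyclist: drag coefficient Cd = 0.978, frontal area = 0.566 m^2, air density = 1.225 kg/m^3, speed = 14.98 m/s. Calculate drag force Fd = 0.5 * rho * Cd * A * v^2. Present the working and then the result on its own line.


v^2 = 14.98^2 = 224.4004
Fd = 0.5 * 1.225 * 0.978 * 0.566 * 224.4004
= 76.083 N

76.083 N


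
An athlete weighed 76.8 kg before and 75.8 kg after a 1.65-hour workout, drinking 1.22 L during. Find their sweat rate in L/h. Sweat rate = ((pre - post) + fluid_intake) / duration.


Body mass change = 1.0 kg
Total sweat loss = 1.0 + 1.22 = 2.22 L
Rate = 2.22 / 1.65 = 1.345 L/h

1.345 L/h


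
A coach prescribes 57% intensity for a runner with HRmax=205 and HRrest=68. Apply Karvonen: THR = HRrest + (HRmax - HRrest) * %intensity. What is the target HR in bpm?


Heart rate reserve = 205 - 68 = 137
Intensity fraction = 57 / 100 = 0.57
THR = 68 + 137 * 0.57 = 146.09 bpm

146.09 bpm


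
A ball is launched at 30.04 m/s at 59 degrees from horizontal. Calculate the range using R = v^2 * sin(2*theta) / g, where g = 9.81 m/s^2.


sin(2 * 59) = sin(118) = 0.882948
v^2 = 30.04^2 = 902.4016
R = 902.4016 * 0.882948 / 9.81
= 81.221 m

81.221 m


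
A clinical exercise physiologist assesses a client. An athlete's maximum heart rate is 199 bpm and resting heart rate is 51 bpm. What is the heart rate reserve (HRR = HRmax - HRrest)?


HRR = HRmax - HRrest
= 199 - 51
= 148 bpm

148 bpm


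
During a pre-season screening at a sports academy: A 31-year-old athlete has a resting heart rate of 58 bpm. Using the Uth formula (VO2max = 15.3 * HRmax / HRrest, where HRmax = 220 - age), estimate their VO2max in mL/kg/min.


HRmax = 220 - 31 = 189 bpm
Ratio = HRmax / HRrest = 189 / 58 = 3.2586
VO2max = 15.3 * 3.2586 = 49.86 mL/kg/min

49.86 mL/kg/min


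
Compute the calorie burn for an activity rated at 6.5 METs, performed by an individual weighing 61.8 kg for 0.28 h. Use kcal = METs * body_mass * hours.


Product of METs and mass = 6.5 * 61.8 = 401.7
Total kcal = 401.7 * 0.28 = 112.48 kcal

112.48 kcal


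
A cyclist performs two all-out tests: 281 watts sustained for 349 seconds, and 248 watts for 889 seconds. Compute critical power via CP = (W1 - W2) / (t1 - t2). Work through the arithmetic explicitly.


W1 = P1 * t1 = 281 * 349 = 98069 J
W2 = P2 * t2 = 248 * 889 = 220472 J
CP = (98069 - 220472) / (349 - 889)
= 226.67 W

226.67 W


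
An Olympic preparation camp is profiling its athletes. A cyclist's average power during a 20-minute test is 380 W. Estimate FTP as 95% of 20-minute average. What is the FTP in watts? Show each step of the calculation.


FTP = 20-min power * 0.95
= 380 * 0.95
= 361.0 W

361.0 W


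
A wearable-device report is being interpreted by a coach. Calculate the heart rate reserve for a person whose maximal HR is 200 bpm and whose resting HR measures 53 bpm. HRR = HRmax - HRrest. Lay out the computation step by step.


HRmax = 200 bpm
HRrest = 53 bpm
HRR = 200 - 53 = 147 bpm

147 bpm


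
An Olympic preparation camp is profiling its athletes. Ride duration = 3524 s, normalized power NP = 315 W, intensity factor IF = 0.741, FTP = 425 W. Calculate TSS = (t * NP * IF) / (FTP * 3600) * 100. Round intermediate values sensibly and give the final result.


Numerator = 3524 * 315 * 0.741 = 822554.46
Denominator = 425 * 3600 = 1530000
TSS = 822554.46 / 1530000 * 100
= 53.76

53.76 TSS


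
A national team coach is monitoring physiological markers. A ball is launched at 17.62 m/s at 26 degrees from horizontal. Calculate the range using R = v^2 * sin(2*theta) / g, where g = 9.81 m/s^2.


sin(2 * 26) = sin(52) = 0.788011
v^2 = 17.62^2 = 310.4644
R = 310.4644 * 0.788011 / 9.81
= 24.939 m

24.939 m


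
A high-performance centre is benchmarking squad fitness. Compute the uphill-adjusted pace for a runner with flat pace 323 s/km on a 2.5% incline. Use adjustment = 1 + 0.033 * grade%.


Adjustment factor = 1 + 0.033 * 2.5 = 1.0825
Grade-adjusted pace = 323 * 1.0825 = 349.65 s/km

349.65 s/km


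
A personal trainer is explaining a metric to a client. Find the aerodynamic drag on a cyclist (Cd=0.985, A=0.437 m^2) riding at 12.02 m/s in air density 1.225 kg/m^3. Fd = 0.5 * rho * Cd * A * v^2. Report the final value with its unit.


Fd = 0.5 * 1.225 * 0.985 * 0.437 * 12.02^2
= 0.5 * 1.225 * 0.985 * 0.437 * 144.4804
= 38.092 N

38.092 N


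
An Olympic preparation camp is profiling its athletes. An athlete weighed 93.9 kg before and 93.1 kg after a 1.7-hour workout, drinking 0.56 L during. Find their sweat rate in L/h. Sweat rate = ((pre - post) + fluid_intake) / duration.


Body mass change = 0.8 kg
Total sweat loss = 0.8 + 0.56 = 1.36 L
Rate = 1.36 / 1.7 = 0.8 L/h

0.8 L/h


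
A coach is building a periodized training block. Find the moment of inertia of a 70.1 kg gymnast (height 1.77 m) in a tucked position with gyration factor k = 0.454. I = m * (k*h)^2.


Radius of gyration = 0.454 * 1.77 = 0.80358 m
I = 70.1 * 0.80358^2
= 70.1 * 0.645741
= 45.266 kg*m^2

45.266 kg*m^2


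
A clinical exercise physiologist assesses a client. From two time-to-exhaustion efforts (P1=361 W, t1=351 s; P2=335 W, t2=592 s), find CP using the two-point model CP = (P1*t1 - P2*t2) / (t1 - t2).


Work in trial 1 = 126711 J
Work in trial 2 = 198320 J
Delta work = -71609 J
Delta time = -241 s
CP = -71609 / -241 = 297.13 W

297.13 W
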